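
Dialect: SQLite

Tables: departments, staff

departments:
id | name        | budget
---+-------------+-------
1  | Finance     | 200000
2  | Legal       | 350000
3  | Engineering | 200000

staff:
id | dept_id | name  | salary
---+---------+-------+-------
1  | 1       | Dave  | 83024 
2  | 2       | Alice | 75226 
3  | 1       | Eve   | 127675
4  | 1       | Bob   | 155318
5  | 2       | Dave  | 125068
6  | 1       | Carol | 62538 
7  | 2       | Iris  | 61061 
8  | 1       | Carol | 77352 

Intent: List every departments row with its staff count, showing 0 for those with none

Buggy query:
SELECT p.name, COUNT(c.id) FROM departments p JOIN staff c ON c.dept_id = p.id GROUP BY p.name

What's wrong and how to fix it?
Bug: INNER JOIN drops departments rows that have no matching staff rows

Fix: Use LEFT JOIN so parents without children still appear (COUNT(c.id) gives 0)

Corrected query:
SELECT p.name, COUNT(c.id) FROM departments p LEFT JOIN staff c ON c.dept_id = p.id GROUP BY p.name

Result:
name        | COUNT(c.id)
------------+------------
Engineering | 0          
Finance     | 5          
Legal       | 3          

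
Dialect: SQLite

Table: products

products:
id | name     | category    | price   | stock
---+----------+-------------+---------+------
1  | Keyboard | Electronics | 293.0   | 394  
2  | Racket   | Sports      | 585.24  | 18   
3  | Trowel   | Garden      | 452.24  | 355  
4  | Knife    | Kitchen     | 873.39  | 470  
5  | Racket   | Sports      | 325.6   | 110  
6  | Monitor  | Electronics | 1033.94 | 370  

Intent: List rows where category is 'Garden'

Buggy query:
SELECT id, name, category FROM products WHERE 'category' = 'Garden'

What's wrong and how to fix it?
Bug: Single quotes denote string literals in SQL; the column name is being compared as a constant string

Fix: Remove the quotes around the column name (or use double quotes for an identifier)

Corrected query:
SELECT id, name, category FROM products WHERE category = 'Garden'

Result:
id | name   | category
---+--------+---------
3  | Trowel | Garden  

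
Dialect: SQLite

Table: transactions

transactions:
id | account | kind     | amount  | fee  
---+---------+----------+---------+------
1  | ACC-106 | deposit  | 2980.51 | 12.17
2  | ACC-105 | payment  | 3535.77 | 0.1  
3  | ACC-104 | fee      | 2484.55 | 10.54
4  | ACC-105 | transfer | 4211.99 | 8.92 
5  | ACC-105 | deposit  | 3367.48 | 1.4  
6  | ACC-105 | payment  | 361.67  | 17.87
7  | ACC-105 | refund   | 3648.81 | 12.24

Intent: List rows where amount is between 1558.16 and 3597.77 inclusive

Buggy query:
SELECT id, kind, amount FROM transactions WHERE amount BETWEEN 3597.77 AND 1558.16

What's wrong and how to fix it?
Bug: BETWEEN expects the lower bound first; with 3597.77 AND 1558.16 the range is empty

Fix: Swap the bounds so the smaller value comes first

Corrected query:
SELECT id, kind, amount FROM transactions WHERE amount BETWEEN 1558.16 AND 3597.77

Result:
id | kind    | amount 
---+---------+--------
1  | deposit | 2980.51
2  | payment | 3535.77
3  | fee     | 2484.55
5  | deposit | 3367.48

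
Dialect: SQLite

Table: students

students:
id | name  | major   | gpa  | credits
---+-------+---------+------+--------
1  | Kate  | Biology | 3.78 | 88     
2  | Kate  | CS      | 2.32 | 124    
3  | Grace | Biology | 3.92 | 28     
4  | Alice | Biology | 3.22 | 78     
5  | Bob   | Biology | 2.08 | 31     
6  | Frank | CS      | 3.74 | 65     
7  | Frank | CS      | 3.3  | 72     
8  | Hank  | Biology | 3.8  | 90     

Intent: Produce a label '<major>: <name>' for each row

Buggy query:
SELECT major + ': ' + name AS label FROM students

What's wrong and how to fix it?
Bug: '+' is numeric addition; on text columns SQLite converts them to 0 instead of concatenating

Fix: Replace + with || to concatenate text

Corrected query:
SELECT major || ': ' || name AS label FROM students

Result:
label         
--------------
Biology: Kate 
CS: Kate      
Biology: Grace
Biology: Alice
Biology: Bob  
CS: Frank     
CS: Frank     
Biology: Hank 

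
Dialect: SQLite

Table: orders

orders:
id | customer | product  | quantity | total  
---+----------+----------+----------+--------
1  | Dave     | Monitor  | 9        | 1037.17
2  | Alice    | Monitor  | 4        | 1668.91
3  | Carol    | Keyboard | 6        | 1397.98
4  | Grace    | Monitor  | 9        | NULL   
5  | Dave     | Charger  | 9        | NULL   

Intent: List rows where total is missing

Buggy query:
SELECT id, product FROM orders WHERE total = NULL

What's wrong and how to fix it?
Bug: '= NULL' is always unknown in SQL three-valued logic, so no rows match

Fix: Replace '= NULL' with 'IS NULL'

Corrected query:
SELECT id, product FROM orders WHERE total IS NULL

Result:
id | product
---+--------
4  | Monitor
5  | Charger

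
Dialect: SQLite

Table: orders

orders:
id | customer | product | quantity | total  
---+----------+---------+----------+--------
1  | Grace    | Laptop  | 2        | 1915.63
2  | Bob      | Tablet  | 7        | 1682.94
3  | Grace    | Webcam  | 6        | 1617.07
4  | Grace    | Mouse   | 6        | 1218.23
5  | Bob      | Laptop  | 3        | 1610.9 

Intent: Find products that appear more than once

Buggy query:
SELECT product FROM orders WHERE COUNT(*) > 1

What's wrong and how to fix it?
Bug: WHERE can't reference COUNT(*); aggregates are computed after WHERE

Fix: Group first, then use HAVING for the count condition

Corrected query:
SELECT product FROM orders GROUP BY product HAVING COUNT(*) > 1

Result:
product
-------
Laptop 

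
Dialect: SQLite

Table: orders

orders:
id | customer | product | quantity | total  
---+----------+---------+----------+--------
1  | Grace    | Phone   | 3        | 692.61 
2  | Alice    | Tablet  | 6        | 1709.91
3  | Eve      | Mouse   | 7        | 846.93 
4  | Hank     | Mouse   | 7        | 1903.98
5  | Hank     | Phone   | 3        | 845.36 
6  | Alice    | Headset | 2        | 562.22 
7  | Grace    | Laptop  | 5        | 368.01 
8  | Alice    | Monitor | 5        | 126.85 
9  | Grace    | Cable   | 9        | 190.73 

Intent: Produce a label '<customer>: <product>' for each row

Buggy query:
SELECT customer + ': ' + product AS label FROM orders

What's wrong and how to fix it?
Bug: SQLite uses || for string concatenation; + coerces text to numbers (yielding 0)

Fix: Use the || operator for string concatenation

Corrected query:
SELECT customer || ': ' || product AS label FROM orders

Result:
label         
--------------
Grace: Phone  
Alice: Tablet 
Eve: Mouse    
Hank: Mouse   
Hank: Phone   
Alice: Headset
Grace: Laptop 
Alice: Monitor
Grace: Cable  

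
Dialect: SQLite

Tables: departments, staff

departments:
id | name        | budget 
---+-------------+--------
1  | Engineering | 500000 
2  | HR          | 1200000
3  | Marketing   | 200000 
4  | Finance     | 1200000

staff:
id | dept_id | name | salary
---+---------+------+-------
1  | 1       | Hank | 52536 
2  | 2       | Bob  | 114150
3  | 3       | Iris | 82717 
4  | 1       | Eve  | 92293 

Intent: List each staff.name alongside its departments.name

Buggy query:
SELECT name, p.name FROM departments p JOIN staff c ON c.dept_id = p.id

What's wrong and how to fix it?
Bug: 'name' exists in both joined tables, so the database can't tell which one is meant

Fix: Prefix ambiguous columns with the table alias

Corrected query:
SELECT c.name, p.name FROM departments p JOIN staff c ON c.dept_id = p.id

Result:
name | name       
-----+------------
Hank | Engineering
Bob  | HR         
Iris | Marketing  
Eve  | Engineering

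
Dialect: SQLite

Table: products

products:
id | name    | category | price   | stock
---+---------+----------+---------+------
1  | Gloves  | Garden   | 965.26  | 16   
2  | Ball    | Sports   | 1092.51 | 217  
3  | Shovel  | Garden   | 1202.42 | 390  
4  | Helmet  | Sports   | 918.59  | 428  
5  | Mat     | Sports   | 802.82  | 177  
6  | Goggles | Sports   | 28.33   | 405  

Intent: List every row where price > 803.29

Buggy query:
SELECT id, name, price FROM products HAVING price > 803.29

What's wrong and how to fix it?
Bug: This is a non-aggregate query (no GROUP BY, no aggregates), so in SQLite the HAVING clause is invalid here; a row-level condition belongs in WHERE

Fix: Replace HAVING with WHERE since the condition applies to individual rows

Corrected query:
SELECT id, name, price FROM products WHERE price > 803.29

Result:
id | name   | price  
---+--------+--------
1  | Gloves | 965.26 
2  | Ball   | 1092.51
3  | Shovel | 1202.42
4  | Helmet | 918.59 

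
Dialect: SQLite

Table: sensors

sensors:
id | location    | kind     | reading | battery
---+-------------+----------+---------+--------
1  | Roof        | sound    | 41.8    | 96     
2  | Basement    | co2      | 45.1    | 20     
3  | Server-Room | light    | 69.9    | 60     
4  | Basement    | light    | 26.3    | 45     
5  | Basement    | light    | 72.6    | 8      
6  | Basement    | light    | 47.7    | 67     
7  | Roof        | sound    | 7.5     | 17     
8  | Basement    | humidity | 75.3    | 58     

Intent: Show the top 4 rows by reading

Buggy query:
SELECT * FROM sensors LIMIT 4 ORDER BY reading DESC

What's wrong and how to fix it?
Bug: LIMIT must come after ORDER BY

Fix: Swap the clauses: ORDER BY first, then LIMIT

Corrected query:
SELECT * FROM sensors ORDER BY reading DESC LIMIT 4

Result:
id | location    | kind     | reading | battery
---+-------------+----------+---------+--------
8  | Basement    | humidity | 75.3    | 58     
5  | Basement    | light    | 72.6    | 8      
3  | Server-Room | light    | 69.9    | 60     
6  | Basement    | light    | 47.7    | 67     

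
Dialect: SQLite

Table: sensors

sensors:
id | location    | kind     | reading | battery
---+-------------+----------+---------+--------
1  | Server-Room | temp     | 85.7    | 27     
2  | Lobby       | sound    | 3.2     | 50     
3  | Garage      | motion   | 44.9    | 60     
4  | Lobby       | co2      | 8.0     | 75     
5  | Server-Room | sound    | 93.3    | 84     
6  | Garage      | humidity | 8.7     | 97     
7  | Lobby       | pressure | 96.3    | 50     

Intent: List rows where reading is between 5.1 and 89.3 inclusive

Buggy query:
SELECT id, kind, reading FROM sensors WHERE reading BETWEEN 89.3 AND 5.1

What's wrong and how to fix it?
Bug: The bounds are reversed; BETWEEN a AND b requires a <= b to match anything

Fix: Swap the bounds so the smaller value comes first

Corrected query:
SELECT id, kind, reading FROM sensors WHERE reading BETWEEN 5.1 AND 89.3

Result:
id | kind     | reading
---+----------+--------
1  | temp     | 85.7   
3  | motion   | 44.9   
4  | co2      | 8      
6  | humidity | 8.7    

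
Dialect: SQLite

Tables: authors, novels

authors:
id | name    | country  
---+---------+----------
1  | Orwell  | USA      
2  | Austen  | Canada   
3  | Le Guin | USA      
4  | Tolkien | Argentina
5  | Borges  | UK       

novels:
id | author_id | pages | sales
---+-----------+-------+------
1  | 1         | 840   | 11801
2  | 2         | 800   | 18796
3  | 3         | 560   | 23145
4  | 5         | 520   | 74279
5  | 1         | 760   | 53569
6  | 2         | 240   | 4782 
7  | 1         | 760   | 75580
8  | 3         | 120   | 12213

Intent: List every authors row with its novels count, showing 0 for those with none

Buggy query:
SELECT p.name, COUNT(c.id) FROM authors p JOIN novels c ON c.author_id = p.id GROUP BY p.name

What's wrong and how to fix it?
Bug: An inner join excludes parents with zero children

Fix: Switch to LEFT JOIN to retain unmatched parent rows

Corrected query:
SELECT p.name, COUNT(c.id) FROM authors p LEFT JOIN novels c ON c.author_id = p.id GROUP BY p.name

Result:
name    | COUNT(c.id)
--------+------------
Austen  | 2          
Borges  | 1          
Le Guin | 2          
Orwell  | 3          
Tolkien | 0          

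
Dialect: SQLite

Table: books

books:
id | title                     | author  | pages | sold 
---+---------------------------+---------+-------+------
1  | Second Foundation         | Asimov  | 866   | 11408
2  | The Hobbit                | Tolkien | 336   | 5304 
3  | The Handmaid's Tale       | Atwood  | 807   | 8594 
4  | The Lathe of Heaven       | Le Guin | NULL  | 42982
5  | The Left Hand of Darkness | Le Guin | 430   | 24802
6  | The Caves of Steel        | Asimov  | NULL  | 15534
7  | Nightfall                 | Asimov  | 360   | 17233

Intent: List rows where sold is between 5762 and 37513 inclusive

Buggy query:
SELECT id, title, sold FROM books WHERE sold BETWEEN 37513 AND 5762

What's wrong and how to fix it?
Bug: BETWEEN expects the lower bound first; with 37513 AND 5762 the range is empty

Fix: Swap the bounds so the smaller value comes first

Corrected query:
SELECT id, title, sold FROM books WHERE sold BETWEEN 5762 AND 37513

Result:
id | title                     | sold 
---+---------------------------+------
1  | Second Foundation         | 11408
3  | The Handmaid's Tale       | 8594 
5  | The Left Hand of Darkness | 24802
6  | The Caves of Steel        | 15534
7  | Nightfall                 | 17233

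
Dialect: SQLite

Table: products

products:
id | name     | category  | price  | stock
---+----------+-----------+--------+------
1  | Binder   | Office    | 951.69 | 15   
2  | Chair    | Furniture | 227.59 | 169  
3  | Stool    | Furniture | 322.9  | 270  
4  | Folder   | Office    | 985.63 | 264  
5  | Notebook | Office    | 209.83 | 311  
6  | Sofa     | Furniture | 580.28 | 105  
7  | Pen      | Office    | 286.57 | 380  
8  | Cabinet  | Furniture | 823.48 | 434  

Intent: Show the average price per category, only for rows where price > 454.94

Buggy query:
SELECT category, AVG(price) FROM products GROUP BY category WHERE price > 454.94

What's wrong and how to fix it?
Bug: Row-level WHERE must come before GROUP BY in the clause order

Fix: Move the WHERE clause before GROUP BY

Corrected query:
SELECT category, AVG(price) FROM products WHERE price > 454.94 GROUP BY category

Result:
category  | AVG(price)
----------+-----------
Furniture | 701.88    
Office    | 968.66    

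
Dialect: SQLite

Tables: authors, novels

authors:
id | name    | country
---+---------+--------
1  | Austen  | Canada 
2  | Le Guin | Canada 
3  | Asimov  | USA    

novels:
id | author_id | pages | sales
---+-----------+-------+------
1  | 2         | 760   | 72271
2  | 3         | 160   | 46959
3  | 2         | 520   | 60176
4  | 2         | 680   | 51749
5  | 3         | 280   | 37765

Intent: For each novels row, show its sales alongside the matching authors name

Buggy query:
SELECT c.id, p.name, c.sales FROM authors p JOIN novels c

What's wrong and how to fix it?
Bug: Missing join condition: each novels row is matched to all authors rows instead of just its own

Fix: Specify the join condition linking the foreign key to the parent id

Corrected query:
SELECT c.id, p.name, c.sales FROM authors p JOIN novels c ON c.author_id = p.id

Result:
id | name    | sales
---+---------+------
1  | Le Guin | 72271
2  | Asimov  | 46959
3  | Le Guin | 60176
4  | Le Guin | 51749
5  | Asimov  | 37765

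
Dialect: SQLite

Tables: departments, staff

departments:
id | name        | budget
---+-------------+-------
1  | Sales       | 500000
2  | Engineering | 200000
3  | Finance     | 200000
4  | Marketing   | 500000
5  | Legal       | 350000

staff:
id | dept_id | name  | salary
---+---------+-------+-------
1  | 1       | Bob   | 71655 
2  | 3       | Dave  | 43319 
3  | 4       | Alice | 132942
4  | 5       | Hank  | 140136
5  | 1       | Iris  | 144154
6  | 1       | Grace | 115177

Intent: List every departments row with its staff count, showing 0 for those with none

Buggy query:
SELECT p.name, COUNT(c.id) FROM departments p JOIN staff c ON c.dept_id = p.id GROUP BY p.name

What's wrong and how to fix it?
Bug: INNER JOIN drops departments rows that have no matching staff rows

Fix: Use LEFT JOIN so parents without children still appear (COUNT(c.id) gives 0)

Corrected query:
SELECT p.name, COUNT(c.id) FROM departments p LEFT JOIN staff c ON c.dept_id = p.id GROUP BY p.name

Result:
name        | COUNT(c.id)
------------+------------
Engineering | 0          
Finance     | 1          
Legal       | 1          
Marketing   | 1          
Sales       | 3          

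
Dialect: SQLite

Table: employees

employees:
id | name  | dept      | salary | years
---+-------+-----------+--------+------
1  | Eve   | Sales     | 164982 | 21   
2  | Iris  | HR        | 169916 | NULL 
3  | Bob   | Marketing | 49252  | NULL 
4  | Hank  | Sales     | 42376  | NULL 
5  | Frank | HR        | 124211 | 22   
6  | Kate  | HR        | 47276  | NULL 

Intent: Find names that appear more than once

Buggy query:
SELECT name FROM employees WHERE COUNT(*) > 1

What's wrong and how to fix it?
Bug: WHERE can't reference COUNT(*); aggregates are computed after WHERE

Fix: Group first, then use HAVING for the count condition

Corrected query:
SELECT name FROM employees GROUP BY name HAVING COUNT(*) > 1

Result:
(no rows)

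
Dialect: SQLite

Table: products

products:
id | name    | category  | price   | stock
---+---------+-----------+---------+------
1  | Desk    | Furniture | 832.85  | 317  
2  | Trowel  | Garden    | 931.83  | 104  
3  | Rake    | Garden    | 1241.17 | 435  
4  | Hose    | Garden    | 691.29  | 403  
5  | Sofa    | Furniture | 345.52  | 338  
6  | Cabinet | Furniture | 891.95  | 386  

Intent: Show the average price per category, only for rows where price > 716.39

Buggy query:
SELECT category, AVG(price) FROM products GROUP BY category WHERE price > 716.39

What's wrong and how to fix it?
Bug: WHERE cannot follow GROUP BY

Fix: Place WHERE between FROM and GROUP BY

Corrected query:
SELECT category, AVG(price) FROM products WHERE price > 716.39 GROUP BY category

Result:
category  | AVG(price)
----------+-----------
Furniture | 862.4     
Garden    | 1086.5    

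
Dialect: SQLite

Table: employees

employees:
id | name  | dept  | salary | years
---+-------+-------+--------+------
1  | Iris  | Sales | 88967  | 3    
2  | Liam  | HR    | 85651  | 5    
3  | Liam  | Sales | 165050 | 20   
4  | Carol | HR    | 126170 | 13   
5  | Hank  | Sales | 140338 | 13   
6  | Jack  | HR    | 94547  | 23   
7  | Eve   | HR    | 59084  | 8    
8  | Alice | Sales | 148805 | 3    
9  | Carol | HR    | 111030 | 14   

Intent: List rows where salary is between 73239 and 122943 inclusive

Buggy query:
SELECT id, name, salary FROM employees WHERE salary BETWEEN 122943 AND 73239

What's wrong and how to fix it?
Bug: BETWEEN expects the lower bound first; with 122943 AND 73239 the range is empty

Fix: Swap the bounds so the smaller value comes first

Corrected query:
SELECT id, name, salary FROM employees WHERE salary BETWEEN 73239 AND 122943

Result:
id | name  | salary
---+-------+-------
1  | Iris  | 88967 
2  | Liam  | 85651 
6  | Jack  | 94547 
9  | Carol | 111030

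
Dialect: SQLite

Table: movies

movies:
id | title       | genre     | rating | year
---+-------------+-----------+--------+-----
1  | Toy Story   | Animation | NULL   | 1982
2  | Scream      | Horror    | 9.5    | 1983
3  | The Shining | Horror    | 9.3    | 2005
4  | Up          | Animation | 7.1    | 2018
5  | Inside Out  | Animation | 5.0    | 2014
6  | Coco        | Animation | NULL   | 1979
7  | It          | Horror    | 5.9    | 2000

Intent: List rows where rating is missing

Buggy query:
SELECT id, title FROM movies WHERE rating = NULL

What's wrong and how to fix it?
Bug: Comparing to NULL with '=' never matches; NULL = NULL is unknown, not true

Fix: Use IS NULL to test for NULL

Corrected query:
SELECT id, title FROM movies WHERE rating IS NULL

Result:
id | title    
---+----------
1  | Toy Story
6  | Coco     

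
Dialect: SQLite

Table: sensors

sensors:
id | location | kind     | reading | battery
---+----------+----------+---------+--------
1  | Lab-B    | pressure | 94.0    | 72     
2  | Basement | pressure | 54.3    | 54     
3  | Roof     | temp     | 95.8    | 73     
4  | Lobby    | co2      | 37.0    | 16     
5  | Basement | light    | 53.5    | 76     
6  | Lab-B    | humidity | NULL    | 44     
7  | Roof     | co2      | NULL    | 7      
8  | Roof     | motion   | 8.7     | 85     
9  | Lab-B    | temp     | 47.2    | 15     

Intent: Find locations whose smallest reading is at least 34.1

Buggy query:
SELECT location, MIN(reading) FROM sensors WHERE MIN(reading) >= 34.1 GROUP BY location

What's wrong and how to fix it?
Bug: Aggregates like MIN are computed per group after WHERE runs

Fix: Replace WHERE with HAVING after the GROUP BY

Corrected query:
SELECT location, MIN(reading) FROM sensors GROUP BY location HAVING MIN(reading) >= 34.1

Result:
location | MIN(reading)
---------+-------------
Basement | 53.5        
Lab-B    | 47.2        
Lobby    | 37          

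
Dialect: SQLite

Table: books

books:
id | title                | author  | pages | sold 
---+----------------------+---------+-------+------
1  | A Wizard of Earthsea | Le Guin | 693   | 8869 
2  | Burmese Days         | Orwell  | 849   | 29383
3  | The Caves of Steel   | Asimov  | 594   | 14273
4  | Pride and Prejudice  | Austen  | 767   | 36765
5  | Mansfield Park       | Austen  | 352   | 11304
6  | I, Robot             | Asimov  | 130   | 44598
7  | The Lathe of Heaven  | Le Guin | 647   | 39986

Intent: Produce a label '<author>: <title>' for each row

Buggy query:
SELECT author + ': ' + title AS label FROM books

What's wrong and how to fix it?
Bug: SQLite uses || for string concatenation; + coerces text to numbers (yielding 0)

Fix: Replace + with || to concatenate text

Corrected query:
SELECT author || ': ' || title AS label FROM books

Result:
label                        
-----------------------------
Le Guin: A Wizard of Earthsea
Orwell: Burmese Days         
Asimov: The Caves of Steel   
Austen: Pride and Prejudice  
Austen: Mansfield Park       
Asimov: I, Robot             
Le Guin: The Lathe of Heaven 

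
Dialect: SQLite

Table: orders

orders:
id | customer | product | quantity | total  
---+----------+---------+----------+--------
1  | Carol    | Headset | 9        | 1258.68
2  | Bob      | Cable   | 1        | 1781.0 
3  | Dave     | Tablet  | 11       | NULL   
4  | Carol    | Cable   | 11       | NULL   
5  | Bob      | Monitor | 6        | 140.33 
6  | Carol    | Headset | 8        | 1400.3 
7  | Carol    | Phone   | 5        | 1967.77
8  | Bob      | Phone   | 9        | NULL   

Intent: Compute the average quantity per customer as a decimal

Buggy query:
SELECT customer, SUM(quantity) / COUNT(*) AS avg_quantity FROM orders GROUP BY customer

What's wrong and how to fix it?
Bug: Both operands are integers, so '/' performs integer division and truncates

Fix: Cast one side to REAL so the division keeps the fractional part

Corrected query:
SELECT customer, SUM(quantity) * 1.0 / COUNT(*) AS avg_quantity FROM orders GROUP BY customer

Result:
customer | avg_quantity
---------+-------------
Bob      | 5.333333    
Carol    | 8.25        
Dave     | 11          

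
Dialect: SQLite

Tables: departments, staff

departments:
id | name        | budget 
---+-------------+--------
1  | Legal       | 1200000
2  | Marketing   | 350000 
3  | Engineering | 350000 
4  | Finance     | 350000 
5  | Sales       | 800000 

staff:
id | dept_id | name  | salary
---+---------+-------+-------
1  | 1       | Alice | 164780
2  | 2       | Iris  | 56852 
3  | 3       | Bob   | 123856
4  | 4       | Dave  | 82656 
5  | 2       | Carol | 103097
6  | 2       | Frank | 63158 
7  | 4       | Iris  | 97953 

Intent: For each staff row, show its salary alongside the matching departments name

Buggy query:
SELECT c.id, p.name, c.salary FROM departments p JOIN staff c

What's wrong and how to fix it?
Bug: Missing join condition: each staff row is matched to all departments rows instead of just its own

Fix: Specify the join condition linking the foreign key to the parent id

Corrected query:
SELECT c.id, p.name, c.salary FROM departments p JOIN staff c ON c.dept_id = p.id

Result:
id | name        | salary
---+-------------+-------
1  | Legal       | 164780
2  | Marketing   | 56852 
3  | Engineering | 123856
4  | Finance     | 82656 
5  | Marketing   | 103097
6  | Marketing   | 63158 
7  | Finance     | 97953 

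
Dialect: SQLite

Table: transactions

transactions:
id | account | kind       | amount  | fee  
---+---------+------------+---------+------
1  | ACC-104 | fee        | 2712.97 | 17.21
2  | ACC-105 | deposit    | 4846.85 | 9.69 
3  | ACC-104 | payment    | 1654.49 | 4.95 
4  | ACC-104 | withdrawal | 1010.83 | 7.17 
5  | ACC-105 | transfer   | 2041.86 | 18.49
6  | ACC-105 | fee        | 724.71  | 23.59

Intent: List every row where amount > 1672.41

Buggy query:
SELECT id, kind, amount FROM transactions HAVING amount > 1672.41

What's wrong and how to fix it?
Bug: HAVING filters the output of aggregation, but this query has no GROUP BY and no aggregate functions, so SQLite rejects it (HAVING clause on a non-aggregate query); the condition here is per row

Fix: Replace HAVING with WHERE since the condition applies to individual rows

Corrected query:
SELECT id, kind, amount FROM transactions WHERE amount > 1672.41

Result:
id | kind     | amount 
---+----------+--------
1  | fee      | 2712.97
2  | deposit  | 4846.85
5  | transfer | 2041.86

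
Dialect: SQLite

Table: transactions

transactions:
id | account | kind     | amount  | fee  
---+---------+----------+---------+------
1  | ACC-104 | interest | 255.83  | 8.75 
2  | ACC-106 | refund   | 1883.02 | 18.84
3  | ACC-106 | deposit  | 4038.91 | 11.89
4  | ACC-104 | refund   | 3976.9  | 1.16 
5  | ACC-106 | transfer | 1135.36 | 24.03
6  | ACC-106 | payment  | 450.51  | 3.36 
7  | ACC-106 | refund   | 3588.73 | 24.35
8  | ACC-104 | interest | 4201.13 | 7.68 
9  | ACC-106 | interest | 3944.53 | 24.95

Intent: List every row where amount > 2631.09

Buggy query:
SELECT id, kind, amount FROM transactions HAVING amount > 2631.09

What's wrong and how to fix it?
Bug: This is a non-aggregate query (no GROUP BY, no aggregates), so in SQLite the HAVING clause is invalid here; a row-level condition belongs in WHERE

Fix: Replace HAVING with WHERE since the condition applies to individual rows

Corrected query:
SELECT id, kind, amount FROM transactions WHERE amount > 2631.09

Result:
id | kind     | amount 
---+----------+--------
3  | deposit  | 4038.91
4  | refund   | 3976.9 
7  | refund   | 3588.73
8  | interest | 4201.13
9  | interest | 3944.53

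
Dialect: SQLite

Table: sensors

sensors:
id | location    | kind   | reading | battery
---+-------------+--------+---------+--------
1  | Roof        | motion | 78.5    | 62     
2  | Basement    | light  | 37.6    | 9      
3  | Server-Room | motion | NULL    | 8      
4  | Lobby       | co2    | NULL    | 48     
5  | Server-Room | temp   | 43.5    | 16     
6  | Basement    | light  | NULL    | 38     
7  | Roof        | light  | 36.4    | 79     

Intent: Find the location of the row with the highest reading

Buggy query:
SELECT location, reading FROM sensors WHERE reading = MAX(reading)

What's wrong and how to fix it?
Bug: MAX(reading) is an aggregate and cannot be used directly in WHERE

Fix: Use a subquery: WHERE reading = (SELECT MAX(reading) FROM sensors)

Corrected query:
SELECT location, reading FROM sensors WHERE reading = (SELECT MAX(reading) FROM sensors)

Result:
location | reading
---------+--------
Roof     | 78.5   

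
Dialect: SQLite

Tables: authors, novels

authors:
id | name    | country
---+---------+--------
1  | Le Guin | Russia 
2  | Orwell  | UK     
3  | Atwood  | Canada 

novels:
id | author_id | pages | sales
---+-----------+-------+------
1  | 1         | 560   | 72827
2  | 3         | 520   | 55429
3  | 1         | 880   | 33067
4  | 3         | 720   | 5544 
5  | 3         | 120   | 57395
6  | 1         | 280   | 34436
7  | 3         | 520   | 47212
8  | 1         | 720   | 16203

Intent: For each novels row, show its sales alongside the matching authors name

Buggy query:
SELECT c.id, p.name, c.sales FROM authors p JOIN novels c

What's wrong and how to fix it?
Bug: JOIN with no ON clause produces a cartesian product; every novels row pairs with every authors row

Fix: Specify the join condition linking the foreign key to the parent id

Corrected query:
SELECT c.id, p.name, c.sales FROM authors p JOIN novels c ON c.author_id = p.id

Result:
id | name    | sales
---+---------+------
1  | Le Guin | 72827
2  | Atwood  | 55429
3  | Le Guin | 33067
4  | Atwood  | 5544 
5  | Atwood  | 57395
6  | Le Guin | 34436
7  | Atwood  | 47212
8  | Le Guin | 16203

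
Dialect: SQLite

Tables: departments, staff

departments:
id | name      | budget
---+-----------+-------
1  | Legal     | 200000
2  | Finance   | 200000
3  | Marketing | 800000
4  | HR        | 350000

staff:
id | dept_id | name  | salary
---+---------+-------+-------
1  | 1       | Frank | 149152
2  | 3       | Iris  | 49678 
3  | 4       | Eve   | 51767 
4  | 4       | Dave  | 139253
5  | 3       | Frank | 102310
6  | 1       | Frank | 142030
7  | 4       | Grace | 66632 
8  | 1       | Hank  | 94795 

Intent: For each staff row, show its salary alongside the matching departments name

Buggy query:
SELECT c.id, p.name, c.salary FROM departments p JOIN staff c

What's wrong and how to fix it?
Bug: Missing join condition: each staff row is matched to all departments rows instead of just its own

Fix: Specify the join condition linking the foreign key to the parent id

Corrected query:
SELECT c.id, p.name, c.salary FROM departments p JOIN staff c ON c.dept_id = p.id

Result:
id | name      | salary
---+-----------+-------
1  | Legal     | 149152
2  | Marketing | 49678 
3  | HR        | 51767 
4  | HR        | 139253
5  | Marketing | 102310
6  | Legal     | 142030
7  | HR        | 66632 
8  | Legal     | 94795 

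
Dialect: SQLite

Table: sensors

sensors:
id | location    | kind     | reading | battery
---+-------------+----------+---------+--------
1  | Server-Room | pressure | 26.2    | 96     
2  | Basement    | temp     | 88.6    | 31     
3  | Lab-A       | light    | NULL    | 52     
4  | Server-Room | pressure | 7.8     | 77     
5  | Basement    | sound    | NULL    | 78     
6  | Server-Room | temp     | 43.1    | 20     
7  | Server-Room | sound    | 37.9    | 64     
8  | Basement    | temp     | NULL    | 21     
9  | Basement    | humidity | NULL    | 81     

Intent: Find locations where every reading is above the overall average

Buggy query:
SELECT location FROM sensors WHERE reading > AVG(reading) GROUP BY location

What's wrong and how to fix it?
Bug: WHERE evaluates per row before aggregation, so AVG() is unavailable

Fix: Use a subquery for AVG and a HAVING MIN(...) filter so the condition holds for every row in the group

Corrected query:
SELECT location FROM sensors GROUP BY location HAVING MIN(reading) > (SELECT AVG(reading) FROM sensors)

Result:
location
--------
Basement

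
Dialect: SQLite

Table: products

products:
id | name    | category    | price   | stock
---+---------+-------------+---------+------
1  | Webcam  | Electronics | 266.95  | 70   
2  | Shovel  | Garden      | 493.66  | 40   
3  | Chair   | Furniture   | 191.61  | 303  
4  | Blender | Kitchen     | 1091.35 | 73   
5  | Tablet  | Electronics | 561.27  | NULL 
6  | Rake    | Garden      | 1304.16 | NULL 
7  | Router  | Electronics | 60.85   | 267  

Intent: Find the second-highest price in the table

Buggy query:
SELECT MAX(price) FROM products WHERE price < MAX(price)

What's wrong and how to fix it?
Bug: The inner MAX is an aggregate inside WHERE, which is not allowed

Fix: Compute the overall MAX in a subquery, then take MAX of rows below it

Corrected query:
SELECT MAX(price) FROM products WHERE price < (SELECT MAX(price) FROM products)

Result:
MAX(price)
----------
1091.35   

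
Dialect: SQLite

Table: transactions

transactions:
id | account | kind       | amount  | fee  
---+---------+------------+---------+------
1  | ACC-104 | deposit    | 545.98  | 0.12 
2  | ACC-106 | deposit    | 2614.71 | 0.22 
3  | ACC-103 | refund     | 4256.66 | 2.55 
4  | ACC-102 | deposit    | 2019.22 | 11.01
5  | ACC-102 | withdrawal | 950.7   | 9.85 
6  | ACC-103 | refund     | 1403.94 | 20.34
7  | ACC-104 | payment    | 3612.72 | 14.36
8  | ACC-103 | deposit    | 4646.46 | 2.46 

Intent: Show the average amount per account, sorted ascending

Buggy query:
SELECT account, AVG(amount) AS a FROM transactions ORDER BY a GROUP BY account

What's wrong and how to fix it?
Bug: GROUP BY must precede ORDER BY

Fix: Reorder: SELECT … FROM … GROUP BY … ORDER BY …

Corrected query:
SELECT account, AVG(amount) AS a FROM transactions GROUP BY account ORDER BY a

Result:
account | a          
--------+------------
ACC-102 | 1484.96    
ACC-104 | 2079.35    
ACC-106 | 2614.71    
ACC-103 | 3435.686667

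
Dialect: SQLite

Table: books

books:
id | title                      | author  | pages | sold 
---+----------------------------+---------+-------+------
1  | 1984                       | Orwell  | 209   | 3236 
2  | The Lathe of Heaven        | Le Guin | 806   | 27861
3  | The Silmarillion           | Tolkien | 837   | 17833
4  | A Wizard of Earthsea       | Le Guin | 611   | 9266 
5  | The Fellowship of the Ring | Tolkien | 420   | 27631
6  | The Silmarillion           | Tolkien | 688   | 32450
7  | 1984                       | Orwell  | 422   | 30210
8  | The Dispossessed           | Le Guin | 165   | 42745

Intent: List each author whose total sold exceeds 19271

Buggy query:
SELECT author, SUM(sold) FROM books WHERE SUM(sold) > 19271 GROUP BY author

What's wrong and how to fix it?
Bug: Aggregate functions cannot appear in a WHERE clause

Fix: Use HAVING (which filters groups after aggregation) instead of WHERE

Corrected query:
SELECT author, SUM(sold) FROM books GROUP BY author HAVING SUM(sold) > 19271

Result:
author  | SUM(sold)
--------+----------
Le Guin | 79872    
Orwell  | 33446    
Tolkien | 77914    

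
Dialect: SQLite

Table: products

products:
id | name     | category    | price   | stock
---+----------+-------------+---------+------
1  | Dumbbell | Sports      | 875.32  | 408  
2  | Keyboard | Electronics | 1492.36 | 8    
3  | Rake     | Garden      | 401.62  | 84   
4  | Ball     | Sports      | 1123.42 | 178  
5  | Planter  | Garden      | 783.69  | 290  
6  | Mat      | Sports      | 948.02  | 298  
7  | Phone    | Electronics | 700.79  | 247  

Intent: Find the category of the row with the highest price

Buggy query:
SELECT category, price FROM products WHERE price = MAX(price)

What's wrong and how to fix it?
Bug: WHERE is evaluated per row; an aggregate over the whole table isn't defined there

Fix: Wrap MAX in a scalar subquery so WHERE compares against a single value

Corrected query:
SELECT category, price FROM products WHERE price = (SELECT MAX(price) FROM products)

Result:
category    | price  
------------+--------
Electronics | 1492.36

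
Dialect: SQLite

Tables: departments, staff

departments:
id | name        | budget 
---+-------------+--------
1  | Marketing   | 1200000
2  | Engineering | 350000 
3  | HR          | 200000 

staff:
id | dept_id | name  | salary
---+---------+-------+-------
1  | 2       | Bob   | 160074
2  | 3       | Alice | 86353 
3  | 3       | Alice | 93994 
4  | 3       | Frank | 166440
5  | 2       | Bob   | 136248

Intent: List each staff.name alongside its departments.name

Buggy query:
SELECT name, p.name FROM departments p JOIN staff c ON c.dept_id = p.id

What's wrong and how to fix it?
Bug: 'name' exists in both joined tables, so the database can't tell which one is meant

Fix: Qualify the column with its table alias (c.name)

Corrected query:
SELECT c.name, p.name FROM departments p JOIN staff c ON c.dept_id = p.id

Result:
name  | name       
------+------------
Bob   | Engineering
Alice | HR         
Alice | HR         
Frank | HR         
Bob   | Engineering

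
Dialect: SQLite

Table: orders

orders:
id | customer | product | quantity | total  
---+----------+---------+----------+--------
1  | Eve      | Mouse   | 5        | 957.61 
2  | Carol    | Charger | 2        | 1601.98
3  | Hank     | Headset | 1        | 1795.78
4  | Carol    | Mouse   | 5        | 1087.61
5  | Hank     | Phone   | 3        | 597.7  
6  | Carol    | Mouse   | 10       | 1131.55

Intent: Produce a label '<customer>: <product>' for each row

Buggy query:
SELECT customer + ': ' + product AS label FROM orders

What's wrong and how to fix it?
Bug: SQLite uses || for string concatenation; + coerces text to numbers (yielding 0)

Fix: Use the || operator for string concatenation

Corrected query:
SELECT customer || ': ' || product AS label FROM orders

Result:
label         
--------------
Eve: Mouse    
Carol: Charger
Hank: Headset 
Carol: Mouse  
Hank: Phone   
Carol: Mouse  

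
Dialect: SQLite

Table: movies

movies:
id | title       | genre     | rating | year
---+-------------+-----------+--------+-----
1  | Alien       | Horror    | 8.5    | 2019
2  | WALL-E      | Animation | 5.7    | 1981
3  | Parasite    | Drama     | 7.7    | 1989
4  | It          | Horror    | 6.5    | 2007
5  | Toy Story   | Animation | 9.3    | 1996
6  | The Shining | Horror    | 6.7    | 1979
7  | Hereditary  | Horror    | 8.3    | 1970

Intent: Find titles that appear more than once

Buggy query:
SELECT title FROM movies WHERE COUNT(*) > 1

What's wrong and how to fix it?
Bug: COUNT(*) is an aggregate and cannot be used in WHERE

Fix: Group first, then use HAVING for the count condition

Corrected query:
SELECT title FROM movies GROUP BY title HAVING COUNT(*) > 1

Result:
(no rows)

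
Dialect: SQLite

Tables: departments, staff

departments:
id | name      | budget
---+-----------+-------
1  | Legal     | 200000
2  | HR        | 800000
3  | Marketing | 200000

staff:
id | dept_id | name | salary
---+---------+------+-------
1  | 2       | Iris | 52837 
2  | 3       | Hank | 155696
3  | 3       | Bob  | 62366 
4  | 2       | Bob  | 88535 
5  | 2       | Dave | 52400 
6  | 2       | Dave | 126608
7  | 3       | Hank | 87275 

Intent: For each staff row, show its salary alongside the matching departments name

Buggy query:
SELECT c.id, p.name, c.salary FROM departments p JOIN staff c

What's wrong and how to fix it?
Bug: JOIN with no ON clause produces a cartesian product; every staff row pairs with every departments row

Fix: Specify the join condition linking the foreign key to the parent id

Corrected query:
SELECT c.id, p.name, c.salary FROM departments p JOIN staff c ON c.dept_id = p.id

Result:
id | name      | salary
---+-----------+-------
1  | HR        | 52837 
2  | Marketing | 155696
3  | Marketing | 62366 
4  | HR        | 88535 
5  | HR        | 52400 
6  | HR        | 126608
7  | Marketing | 87275 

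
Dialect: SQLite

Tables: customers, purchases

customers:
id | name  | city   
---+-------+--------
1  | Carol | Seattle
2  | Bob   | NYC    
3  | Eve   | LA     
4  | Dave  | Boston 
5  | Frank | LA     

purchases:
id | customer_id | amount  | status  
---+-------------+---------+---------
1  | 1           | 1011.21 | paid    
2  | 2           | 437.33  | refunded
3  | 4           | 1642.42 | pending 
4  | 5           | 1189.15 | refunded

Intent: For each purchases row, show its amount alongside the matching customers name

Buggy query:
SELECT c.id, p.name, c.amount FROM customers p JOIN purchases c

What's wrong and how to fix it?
Bug: Missing join condition: each purchases row is matched to all customers rows instead of just its own

Fix: Specify the join condition linking the foreign key to the parent id

Corrected query:
SELECT c.id, p.name, c.amount FROM customers p JOIN purchases c ON c.customer_id = p.id

Result:
id | name  | amount 
---+-------+--------
1  | Carol | 1011.21
2  | Bob   | 437.33 
3  | Dave  | 1642.42
4  | Frank | 1189.15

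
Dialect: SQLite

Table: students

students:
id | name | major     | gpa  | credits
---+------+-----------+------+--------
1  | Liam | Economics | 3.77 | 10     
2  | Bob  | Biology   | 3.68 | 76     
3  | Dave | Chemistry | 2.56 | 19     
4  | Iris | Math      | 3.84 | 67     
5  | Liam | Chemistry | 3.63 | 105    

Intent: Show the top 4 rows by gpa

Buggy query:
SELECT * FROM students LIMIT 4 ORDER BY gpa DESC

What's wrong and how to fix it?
Bug: ORDER BY cannot follow LIMIT; LIMIT is the final clause

Fix: Sort with ORDER BY, then apply LIMIT

Corrected query:
SELECT * FROM students ORDER BY gpa DESC LIMIT 4

Result:
id | name | major     | gpa  | credits
---+------+-----------+------+--------
4  | Iris | Math      | 3.84 | 67     
1  | Liam | Economics | 3.77 | 10     
2  | Bob  | Biology   | 3.68 | 76     
5  | Liam | Chemistry | 3.63 | 105    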